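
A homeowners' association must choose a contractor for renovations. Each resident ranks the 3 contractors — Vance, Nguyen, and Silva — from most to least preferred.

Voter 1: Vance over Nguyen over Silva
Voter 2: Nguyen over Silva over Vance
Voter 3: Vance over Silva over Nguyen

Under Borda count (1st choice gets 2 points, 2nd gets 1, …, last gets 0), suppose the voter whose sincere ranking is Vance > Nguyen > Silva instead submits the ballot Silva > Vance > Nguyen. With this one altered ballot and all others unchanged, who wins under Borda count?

Silva

Borda totals with the altered ballot: Vance 3, Nguyen 2, Silva 4.
The switch changes the winner from Vance to Silva.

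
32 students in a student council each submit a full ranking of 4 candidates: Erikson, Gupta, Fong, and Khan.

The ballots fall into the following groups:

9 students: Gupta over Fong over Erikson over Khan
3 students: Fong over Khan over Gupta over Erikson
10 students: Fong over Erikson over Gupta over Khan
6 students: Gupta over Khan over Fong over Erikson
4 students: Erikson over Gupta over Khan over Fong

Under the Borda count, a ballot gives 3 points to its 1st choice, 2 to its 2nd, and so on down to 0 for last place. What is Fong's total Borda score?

63

Borda scores:
  Erikson: 9·1 + 3·0 + 10·2 + 6·0 + 4·3 = 41
  Gupta: 9·3 + 3·1 + 10·1 + 6·3 + 4·2 = 66
  Fong: 9·2 + 3·3 + 10·3 + 6·1 + 4·0 = 63
  Khan: 9·0 + 3·2 + 10·0 + 6·2 + 4·1 = 22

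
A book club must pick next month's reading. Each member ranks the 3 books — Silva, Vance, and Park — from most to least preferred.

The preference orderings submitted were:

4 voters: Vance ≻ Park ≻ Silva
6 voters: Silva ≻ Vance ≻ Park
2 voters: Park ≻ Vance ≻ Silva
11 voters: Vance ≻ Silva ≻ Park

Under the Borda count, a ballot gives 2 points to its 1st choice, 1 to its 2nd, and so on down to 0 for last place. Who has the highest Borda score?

Borda scores:
  Silva: 4·0 + 6·2 + 2·0 + 11·1 = 23
  Vance: 4·2 + 6·1 + 2·1 + 11·2 = 38
  Park: 4·1 + 6·0 + 2·2 + 11·0 = 8
Vance has the highest total.

Vance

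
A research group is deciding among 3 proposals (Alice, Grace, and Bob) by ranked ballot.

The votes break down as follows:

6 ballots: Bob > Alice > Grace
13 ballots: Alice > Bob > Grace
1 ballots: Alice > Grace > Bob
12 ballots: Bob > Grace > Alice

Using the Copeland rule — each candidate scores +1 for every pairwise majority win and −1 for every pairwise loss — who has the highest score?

Pairwise results:
  Alice vs Grace: Alice wins 20–12.
  Alice vs Bob: Bob wins 18–14.
  Grace vs Bob: Bob wins 31–1.
Copeland scores (wins − losses):
  Alice: 1 − 1 = 0
  Grace: 0 − 2 = -2
  Bob: 2 − 0 = 2
Bob has the best Copeland score.

Bob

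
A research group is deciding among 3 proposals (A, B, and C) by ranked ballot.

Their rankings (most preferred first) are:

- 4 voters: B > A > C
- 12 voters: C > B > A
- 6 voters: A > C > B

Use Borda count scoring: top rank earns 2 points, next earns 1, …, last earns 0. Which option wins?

Borda scores:
  A: 4·1 + 12·0 + 6·2 = 16
  B: 4·2 + 12·1 + 6·0 = 20
  C: 4·0 + 12·2 + 6·1 = 30
C has the highest total.

C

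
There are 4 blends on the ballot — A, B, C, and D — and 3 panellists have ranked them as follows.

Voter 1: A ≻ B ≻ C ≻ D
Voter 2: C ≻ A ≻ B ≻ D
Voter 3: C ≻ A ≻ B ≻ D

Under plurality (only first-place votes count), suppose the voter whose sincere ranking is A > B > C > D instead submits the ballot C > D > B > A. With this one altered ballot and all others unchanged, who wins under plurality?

First-place totals with the altered ballot: A 0, B 0, C 3, D 0.
The winner is unchanged: still C.

C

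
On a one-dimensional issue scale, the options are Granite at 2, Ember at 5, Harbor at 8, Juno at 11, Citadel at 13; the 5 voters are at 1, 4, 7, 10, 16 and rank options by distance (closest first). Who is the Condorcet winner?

With single-peaked preferences on a line, the Condorcet winner is the candidate closest to the median voter.
The median voter (position 7) is closest to Harbor at 8.
Check: Harbor vs Citadel — voters closer to Harbor: 4 of 5.

Harbor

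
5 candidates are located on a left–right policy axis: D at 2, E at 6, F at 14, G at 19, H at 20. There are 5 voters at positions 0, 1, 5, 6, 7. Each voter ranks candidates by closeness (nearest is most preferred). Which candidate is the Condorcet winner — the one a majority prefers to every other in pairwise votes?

E

With single-peaked preferences on a line, the Condorcet winner is the candidate closest to the median voter.
The median voter (position 5) is closest to E at 6.
Check: E vs H — voters closer to E: 5 of 5.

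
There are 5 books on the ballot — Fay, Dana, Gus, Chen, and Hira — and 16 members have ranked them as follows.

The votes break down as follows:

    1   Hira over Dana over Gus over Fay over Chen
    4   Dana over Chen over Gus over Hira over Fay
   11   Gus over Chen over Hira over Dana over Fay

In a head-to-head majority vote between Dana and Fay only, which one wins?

Ballots ranking Dana above Fay: 1+4+11 = 16.
Ballots ranking Fay above Dana: 0.
Dana wins the head-to-head, 16–0.

Dana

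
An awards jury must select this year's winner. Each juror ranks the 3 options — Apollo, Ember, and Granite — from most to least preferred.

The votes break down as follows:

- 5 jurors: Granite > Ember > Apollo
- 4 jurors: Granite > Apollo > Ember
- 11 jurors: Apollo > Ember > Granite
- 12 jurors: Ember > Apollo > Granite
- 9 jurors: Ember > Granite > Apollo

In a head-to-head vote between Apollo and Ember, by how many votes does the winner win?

Ballots ranking Apollo above Ember: 4+11 = 15.
Ballots ranking Ember above Apollo: 5+12+9 = 26.
Ember wins 26–15, a margin of 11.

11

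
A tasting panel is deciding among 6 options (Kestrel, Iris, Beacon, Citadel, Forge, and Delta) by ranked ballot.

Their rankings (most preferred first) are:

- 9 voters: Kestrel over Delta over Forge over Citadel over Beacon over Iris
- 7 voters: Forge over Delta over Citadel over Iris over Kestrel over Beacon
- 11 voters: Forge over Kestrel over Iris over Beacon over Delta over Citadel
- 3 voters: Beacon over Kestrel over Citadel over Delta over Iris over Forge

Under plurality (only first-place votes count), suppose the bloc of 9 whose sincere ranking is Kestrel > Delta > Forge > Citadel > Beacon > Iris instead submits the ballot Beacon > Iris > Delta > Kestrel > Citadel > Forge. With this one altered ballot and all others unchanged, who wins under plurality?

First-place totals with the altered ballot: Kestrel 0, Iris 0, Beacon 12, Citadel 0, Forge 18, Delta 0.
The winner is unchanged: still Forge.

Forge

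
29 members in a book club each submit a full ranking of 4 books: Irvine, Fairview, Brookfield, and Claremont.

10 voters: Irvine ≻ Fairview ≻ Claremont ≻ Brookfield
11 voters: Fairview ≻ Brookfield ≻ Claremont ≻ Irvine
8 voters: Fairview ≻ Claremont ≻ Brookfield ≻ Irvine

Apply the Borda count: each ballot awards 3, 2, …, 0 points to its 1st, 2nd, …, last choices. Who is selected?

Borda scores:
  Irvine: 10·3 + 11·0 + 8·0 = 30
  Fairview: 10·2 + 11·3 + 8·3 = 77
  Brookfield: 10·0 + 11·2 + 8·1 = 30
  Claremont: 10·1 + 11·1 + 8·2 = 37
Fairview has the highest total.

Fairview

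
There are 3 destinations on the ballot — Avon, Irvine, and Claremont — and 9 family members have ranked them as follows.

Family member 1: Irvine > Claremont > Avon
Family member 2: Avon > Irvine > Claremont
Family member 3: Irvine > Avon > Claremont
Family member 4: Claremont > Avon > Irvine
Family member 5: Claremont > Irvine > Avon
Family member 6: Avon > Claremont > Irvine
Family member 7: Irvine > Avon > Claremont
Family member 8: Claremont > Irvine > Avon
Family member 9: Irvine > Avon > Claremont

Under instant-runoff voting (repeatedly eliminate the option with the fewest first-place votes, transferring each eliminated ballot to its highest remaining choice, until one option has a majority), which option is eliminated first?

Round 1: Irvine 4, Claremont 3, Avon 2. Avon has the fewest and is eliminated.
Round 2: Irvine 5, Claremont 4. Irvine has a majority.

Avon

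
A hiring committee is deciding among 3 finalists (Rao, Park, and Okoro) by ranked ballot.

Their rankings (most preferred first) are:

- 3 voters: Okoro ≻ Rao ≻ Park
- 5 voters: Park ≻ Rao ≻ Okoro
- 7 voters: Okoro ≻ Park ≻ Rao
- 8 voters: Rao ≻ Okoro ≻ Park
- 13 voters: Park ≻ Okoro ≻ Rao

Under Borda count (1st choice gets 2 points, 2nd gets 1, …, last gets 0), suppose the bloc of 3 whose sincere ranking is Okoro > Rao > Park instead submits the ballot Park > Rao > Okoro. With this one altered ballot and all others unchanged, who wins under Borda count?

Borda totals with the altered ballot: Rao 24, Park 49, Okoro 35.
The winner is unchanged: still Park.

Park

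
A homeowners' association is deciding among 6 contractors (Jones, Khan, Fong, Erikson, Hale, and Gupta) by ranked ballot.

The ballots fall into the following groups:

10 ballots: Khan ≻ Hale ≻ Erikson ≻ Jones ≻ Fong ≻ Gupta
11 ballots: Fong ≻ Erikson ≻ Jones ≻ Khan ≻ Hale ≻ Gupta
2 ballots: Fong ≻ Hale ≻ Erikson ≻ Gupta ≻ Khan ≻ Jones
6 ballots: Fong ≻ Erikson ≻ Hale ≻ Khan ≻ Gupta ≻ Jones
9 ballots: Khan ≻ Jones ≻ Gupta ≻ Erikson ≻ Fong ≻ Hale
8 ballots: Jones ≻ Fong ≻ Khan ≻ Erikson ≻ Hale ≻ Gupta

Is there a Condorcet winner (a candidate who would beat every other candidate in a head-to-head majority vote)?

No

Head-to-head results (46 voters total):
Jones vs Khan: Khan wins 27–19.
Jones vs Fong: Jones wins 27–19.
Jones vs Erikson: Erikson wins 29–17.
Jones vs Hale: Jones wins 28–18.
Jones vs Gupta: Jones wins 38–8.
Khan vs Fong: Fong wins 27–19.
Khan vs Erikson: Khan wins 27–19.
Khan vs Hale: Khan wins 38–8.
Khan vs Gupta: Khan wins 44–2.
Fong vs Erikson: Fong wins 27–19.
Fong vs Hale: Fong wins 36–10.
Fong vs Gupta: Fong wins 37–9.
Erikson vs Hale: Erikson wins 34–12.
Erikson vs Gupta: Erikson wins 37–9.
Hale vs Gupta: Hale wins 37–9.
No candidate beats all others: Jones beats Fong beats Khan beats Jones, a majority cycle.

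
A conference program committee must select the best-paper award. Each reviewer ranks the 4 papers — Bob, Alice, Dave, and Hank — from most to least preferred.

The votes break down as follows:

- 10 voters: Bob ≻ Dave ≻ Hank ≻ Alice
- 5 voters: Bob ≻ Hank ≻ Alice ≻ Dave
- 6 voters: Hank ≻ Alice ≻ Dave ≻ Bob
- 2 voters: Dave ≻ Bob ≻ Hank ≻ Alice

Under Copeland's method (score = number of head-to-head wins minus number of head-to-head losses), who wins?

Bob

Pairwise results:
  Bob vs Alice: Bob wins 17–6.
  Bob vs Dave: Bob wins 15–8.
  Bob vs Hank: Bob wins 17–6.
  Alice vs Dave: Dave wins 12–11.
  Alice vs Hank: Hank wins 23–0.
  Dave vs Hank: Dave wins 12–11.
Copeland scores (wins − losses):
  Bob: 3 − 0 = 3
  Alice: 0 − 3 = -3
  Dave: 2 − 1 = 1
  Hank: 1 − 2 = -1
Bob has the best Copeland score.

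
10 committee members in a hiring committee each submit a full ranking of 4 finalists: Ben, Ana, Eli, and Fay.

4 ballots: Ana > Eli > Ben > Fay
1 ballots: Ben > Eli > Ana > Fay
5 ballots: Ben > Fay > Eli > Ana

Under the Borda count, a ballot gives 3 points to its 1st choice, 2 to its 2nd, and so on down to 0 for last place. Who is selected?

Borda scores:
  Ben: 4·1 + 3 + 5·3 = 22
  Ana: 4·3 + 1 + 5·0 = 13
  Eli: 4·2 + 2 + 5·1 = 15
  Fay: 4·0 + 0 + 5·2 = 10
Ben has the highest total.

Ben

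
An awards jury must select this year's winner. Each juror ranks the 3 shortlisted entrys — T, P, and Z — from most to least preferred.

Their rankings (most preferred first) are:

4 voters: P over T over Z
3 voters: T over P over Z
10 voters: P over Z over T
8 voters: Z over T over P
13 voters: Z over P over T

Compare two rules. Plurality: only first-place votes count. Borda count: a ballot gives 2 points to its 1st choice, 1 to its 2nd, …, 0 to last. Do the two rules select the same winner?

Yes

Plurality first-place counts: T 3, P 14, Z 21 → Z.
Borda totals: T 18, P 44, Z 52 → Z.
The two rules agree on Z.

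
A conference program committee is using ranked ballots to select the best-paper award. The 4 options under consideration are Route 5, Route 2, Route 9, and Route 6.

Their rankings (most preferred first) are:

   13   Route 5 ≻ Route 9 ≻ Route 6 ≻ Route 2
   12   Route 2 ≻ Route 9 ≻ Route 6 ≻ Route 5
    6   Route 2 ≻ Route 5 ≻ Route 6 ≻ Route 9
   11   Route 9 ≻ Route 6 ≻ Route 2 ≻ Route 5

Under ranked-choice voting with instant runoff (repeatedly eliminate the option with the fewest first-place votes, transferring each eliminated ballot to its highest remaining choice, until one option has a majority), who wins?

Route 2

Round 1: Route 2 18, Route 5 13, Route 9 11, Route 6 0. Route 6 has the fewest and is eliminated.
Round 2: Route 2 18, Route 5 13, Route 9 11. Route 9 has the fewest and is eliminated.
Round 3: Route 2 29, Route 5 13. Route 2 has a majority.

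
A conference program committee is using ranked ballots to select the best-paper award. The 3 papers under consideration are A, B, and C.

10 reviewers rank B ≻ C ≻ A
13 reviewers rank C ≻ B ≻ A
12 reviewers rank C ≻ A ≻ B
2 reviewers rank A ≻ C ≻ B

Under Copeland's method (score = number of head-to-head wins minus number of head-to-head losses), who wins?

C

Pairwise results:
  A vs B: B wins 23–14.
  A vs C: C wins 35–2.
  B vs C: C wins 27–10.
Copeland scores (wins − losses):
  A: 0 − 2 = -2
  B: 1 − 1 = 0
  C: 2 − 0 = 2
C has the best Copeland score.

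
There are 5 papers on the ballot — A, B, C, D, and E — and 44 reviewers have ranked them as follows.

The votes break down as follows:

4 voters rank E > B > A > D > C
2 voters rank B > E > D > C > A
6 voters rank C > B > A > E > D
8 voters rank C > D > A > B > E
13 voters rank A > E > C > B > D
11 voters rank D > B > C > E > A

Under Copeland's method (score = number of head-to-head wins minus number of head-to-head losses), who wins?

C

Pairwise results:
  A vs B: B wins 23–21.
  A vs C: C wins 27–17.
  A vs D: A wins 23–21.
  A vs E: A wins 27–17.
  B vs C: C wins 27–17.
  B vs D: B wins 25–19.
  B vs E: B wins 27–17.
  C vs D: C wins 27–17.
  C vs E: C wins 25–19.
  D vs E: E wins 25–19.
Copeland scores (wins − losses):
  A: 2 − 2 = 0
  B: 3 − 1 = 2
  C: 4 − 0 = 4
  D: 0 − 4 = -4
  E: 1 − 3 = -2
C has the best Copeland score.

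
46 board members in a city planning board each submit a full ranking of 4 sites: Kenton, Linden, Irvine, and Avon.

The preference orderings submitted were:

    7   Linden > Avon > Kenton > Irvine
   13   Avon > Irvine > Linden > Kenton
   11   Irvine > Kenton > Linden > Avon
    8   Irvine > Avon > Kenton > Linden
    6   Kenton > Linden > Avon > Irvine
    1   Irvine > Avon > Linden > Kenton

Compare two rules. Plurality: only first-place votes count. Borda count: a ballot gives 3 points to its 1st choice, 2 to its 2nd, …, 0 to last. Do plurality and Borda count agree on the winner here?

Plurality first-place counts: Kenton 6, Linden 7, Irvine 20, Avon 13 → Irvine.
Borda totals: Kenton 55, Linden 58, Irvine 86, Avon 77 → Irvine.
The two rules agree on Irvine.

Yes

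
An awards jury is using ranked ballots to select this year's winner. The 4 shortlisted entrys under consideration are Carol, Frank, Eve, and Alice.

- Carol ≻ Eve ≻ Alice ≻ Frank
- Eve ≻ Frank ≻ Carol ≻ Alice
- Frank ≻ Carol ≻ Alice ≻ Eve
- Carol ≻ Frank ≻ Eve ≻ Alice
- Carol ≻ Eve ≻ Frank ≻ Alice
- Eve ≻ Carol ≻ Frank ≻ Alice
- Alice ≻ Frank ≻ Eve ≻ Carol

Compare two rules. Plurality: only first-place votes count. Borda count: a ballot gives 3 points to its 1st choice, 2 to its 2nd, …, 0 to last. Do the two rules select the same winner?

Plurality first-place counts: Carol 3, Frank 1, Eve 2, Alice 1 → Carol.
Borda totals: Carol 14, Frank 11, Eve 12, Alice 5 → Carol.
The two rules agree on Carol.

Yes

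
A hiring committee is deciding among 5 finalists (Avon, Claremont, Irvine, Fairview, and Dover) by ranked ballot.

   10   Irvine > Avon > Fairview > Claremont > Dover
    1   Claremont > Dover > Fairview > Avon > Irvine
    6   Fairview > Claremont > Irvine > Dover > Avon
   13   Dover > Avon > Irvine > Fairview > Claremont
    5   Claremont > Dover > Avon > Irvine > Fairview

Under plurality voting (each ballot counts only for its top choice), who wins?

First-place vote totals:
  Avon: 0
  Claremont: 6
  Irvine: 10
  Fairview: 6
  Dover: 13
Dover has the most first-place votes.

Dover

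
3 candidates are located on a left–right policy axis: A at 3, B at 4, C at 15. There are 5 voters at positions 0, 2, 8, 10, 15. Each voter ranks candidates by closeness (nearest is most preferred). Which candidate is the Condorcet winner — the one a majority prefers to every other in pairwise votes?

B

With single-peaked preferences on a line, the Condorcet winner is the candidate closest to the median voter.
The median voter (position 8) is closest to B at 4.
Check: B vs C — voters closer to B: 3 of 5.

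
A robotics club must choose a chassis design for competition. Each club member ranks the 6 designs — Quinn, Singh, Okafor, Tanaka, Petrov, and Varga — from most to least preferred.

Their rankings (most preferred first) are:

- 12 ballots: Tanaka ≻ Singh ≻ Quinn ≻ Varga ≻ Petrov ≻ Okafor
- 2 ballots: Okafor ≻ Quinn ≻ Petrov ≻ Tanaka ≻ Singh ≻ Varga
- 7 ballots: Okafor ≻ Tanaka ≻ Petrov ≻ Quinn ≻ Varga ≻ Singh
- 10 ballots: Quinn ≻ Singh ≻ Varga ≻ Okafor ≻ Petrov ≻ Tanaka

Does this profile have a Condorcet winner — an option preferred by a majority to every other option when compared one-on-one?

No

Head-to-head results (31 voters total):
Quinn vs Singh: Quinn wins 19–12.
Quinn vs Okafor: Quinn wins 22–9.
Quinn vs Tanaka: Tanaka wins 19–12.
Quinn vs Petrov: Quinn wins 24–7.
Quinn vs Varga: Quinn wins 31–0.
Singh vs Okafor: Singh wins 22–9.
Singh vs Tanaka: Tanaka wins 21–10.
Singh vs Petrov: Singh wins 22–9.
Singh vs Varga: Singh wins 24–7.
Okafor vs Tanaka: Okafor wins 19–12.
Okafor vs Petrov: Okafor wins 19–12.
Okafor vs Varga: Varga wins 22–9.
Tanaka vs Petrov: Tanaka wins 19–12.
Tanaka vs Varga: Tanaka wins 21–10.
Petrov vs Varga: Varga wins 22–9.
No candidate beats all others: Quinn beats Okafor beats Tanaka beats Quinn, a majority cycle.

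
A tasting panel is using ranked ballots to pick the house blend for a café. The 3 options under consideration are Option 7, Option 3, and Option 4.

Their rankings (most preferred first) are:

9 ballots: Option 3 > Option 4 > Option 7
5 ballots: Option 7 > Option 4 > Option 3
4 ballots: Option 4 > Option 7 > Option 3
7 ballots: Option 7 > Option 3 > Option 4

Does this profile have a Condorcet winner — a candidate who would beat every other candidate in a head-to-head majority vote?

Head-to-head results (25 voters total):
Option 7 vs Option 3: Option 7 wins 16–9.
Option 7 vs Option 4: Option 4 wins 13–12.
Option 3 vs Option 4: Option 3 wins 16–9.
No candidate beats all others: Option 7 beats Option 3 beats Option 4 beats Option 7, a majority cycle.

No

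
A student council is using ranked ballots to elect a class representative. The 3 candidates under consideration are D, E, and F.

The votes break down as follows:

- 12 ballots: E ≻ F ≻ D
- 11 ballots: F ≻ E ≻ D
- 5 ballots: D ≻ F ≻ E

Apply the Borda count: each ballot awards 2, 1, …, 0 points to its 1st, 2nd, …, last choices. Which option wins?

Borda scores:
  D: 12·0 + 11·0 + 5·2 = 10
  E: 12·2 + 11·1 + 5·0 = 35
  F: 12·1 + 11·2 + 5·1 = 39
F has the highest total.

F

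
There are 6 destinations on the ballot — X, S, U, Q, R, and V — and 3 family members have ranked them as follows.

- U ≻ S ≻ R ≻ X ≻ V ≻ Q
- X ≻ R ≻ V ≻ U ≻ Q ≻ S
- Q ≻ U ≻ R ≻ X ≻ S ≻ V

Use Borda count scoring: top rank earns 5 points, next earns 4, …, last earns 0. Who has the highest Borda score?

Borda scores:
  X: 2 + 5 + 2 = 9
  S: 4 + 0 + 1 = 5
  U: 5 + 2 + 4 = 11
  Q: 0 + 1 + 5 = 6
  R: 3 + 4 + 3 = 10
  V: 1 + 3 + 0 = 4
U has the highest total.

U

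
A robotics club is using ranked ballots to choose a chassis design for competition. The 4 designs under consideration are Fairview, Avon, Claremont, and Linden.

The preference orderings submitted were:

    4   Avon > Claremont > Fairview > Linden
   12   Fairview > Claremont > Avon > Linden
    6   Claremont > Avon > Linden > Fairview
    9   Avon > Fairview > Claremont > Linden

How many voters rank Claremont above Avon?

Ballots ranking Claremont above Avon: 12+6 = 18.
Ballots ranking Avon above Claremont: 4+9 = 13.
So 18 of 31 voters prefer Claremont to Avon.

18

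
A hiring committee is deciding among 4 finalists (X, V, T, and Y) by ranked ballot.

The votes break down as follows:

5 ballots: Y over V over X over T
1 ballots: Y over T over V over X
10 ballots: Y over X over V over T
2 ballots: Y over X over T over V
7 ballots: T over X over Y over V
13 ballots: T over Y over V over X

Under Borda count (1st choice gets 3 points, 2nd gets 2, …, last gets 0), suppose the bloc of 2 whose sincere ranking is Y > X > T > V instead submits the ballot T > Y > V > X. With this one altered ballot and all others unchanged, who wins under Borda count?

Borda totals with the altered ballot: X 39, V 36, T 68, Y 85.
The winner is unchanged: still Y.

Y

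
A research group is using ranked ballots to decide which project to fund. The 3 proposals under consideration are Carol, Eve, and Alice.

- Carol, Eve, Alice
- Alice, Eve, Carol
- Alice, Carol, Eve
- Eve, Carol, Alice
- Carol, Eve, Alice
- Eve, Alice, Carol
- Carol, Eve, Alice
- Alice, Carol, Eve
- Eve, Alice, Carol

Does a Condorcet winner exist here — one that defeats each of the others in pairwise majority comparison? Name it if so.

There is no Condorcet winner

Head-to-head results (9 voters total):
Carol vs Eve: Carol wins 5–4.
Carol vs Alice: Alice wins 5–4.
Eve vs Alice: Eve wins 6–3.
No candidate beats all others: Carol beats Eve beats Alice beats Carol, a majority cycle.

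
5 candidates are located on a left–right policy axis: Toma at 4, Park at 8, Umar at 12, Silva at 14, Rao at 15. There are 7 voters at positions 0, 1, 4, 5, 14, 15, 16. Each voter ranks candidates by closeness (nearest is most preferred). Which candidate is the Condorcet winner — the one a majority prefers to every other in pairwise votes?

With single-peaked preferences on a line, the Condorcet winner is the candidate closest to the median voter.
The median voter (position 5) is closest to Toma at 4.
Check: Toma vs Silva — voters closer to Toma: 4 of 7.

Toma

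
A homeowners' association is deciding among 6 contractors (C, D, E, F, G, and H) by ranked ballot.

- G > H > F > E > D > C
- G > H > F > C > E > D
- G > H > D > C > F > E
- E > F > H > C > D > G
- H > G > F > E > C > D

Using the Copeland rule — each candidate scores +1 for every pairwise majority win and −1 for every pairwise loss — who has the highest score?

G

Pairwise results:
  C vs D: C wins 3–2.
  C vs E: E wins 3–2.
  C vs F: F wins 4–1.
  C vs G: G wins 4–1.
  C vs H: H wins 5–0.
  D vs E: E wins 4–1.
  D vs F: F wins 4–1.
  D vs G: G wins 4–1.
  D vs H: H wins 5–0.
  E vs F: F wins 4–1.
  E vs G: G wins 4–1.
  E vs H: H wins 4–1.
  F vs G: G wins 4–1.
  F vs H: H wins 4–1.
  G vs H: G wins 3–2.
Copeland scores (wins − losses):
  C: 1 − 4 = -3
  D: 0 − 5 = -5
  E: 2 − 3 = -1
  F: 3 − 2 = 1
  G: 5 − 0 = 5
  H: 4 − 1 = 3
G has the best Copeland score.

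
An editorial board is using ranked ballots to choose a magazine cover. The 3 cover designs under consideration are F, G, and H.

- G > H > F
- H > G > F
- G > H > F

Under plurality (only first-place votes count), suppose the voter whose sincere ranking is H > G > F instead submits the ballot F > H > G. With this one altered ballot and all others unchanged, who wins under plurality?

First-place totals with the altered ballot: F 1, G 2, H 0.
The winner is unchanged: still G.

G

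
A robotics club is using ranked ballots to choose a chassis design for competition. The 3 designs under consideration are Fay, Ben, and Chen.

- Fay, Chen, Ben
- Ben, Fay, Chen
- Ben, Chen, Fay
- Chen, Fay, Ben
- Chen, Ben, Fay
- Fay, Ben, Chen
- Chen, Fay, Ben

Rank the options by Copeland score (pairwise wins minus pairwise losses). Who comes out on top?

Chen

Pairwise results:
  Fay vs Ben: Fay wins 4–3.
  Fay vs Chen: Chen wins 4–3.
  Ben vs Chen: Chen wins 4–3.
Copeland scores (wins − losses):
  Fay: 1 − 1 = 0
  Ben: 0 − 2 = -2
  Chen: 2 − 0 = 2
Chen has the best Copeland score.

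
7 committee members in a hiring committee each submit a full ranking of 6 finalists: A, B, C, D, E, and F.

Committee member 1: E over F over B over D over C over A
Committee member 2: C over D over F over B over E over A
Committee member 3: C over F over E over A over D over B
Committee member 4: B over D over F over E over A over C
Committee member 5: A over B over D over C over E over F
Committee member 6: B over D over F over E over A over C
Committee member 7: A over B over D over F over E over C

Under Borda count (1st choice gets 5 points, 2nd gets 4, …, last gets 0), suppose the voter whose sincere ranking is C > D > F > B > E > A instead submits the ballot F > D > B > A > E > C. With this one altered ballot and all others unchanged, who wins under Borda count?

B

Borda totals with the altered ballot: A 16, B 24, C 8, D 21, E 15, F 21.
The winner is unchanged: still B.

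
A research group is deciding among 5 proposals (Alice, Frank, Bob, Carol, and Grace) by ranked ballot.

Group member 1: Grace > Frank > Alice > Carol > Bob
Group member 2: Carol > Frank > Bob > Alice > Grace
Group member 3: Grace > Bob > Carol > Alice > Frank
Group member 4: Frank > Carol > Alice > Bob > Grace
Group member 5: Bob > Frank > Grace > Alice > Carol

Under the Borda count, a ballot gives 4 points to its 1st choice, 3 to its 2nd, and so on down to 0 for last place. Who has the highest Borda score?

Frank

Borda scores:
  Alice: 2 + 1 + 1 + 2 + 1 = 7
  Frank: 3 + 3 + 0 + 4 + 3 = 13
  Bob: 0 + 2 + 3 + 1 + 4 = 10
  Carol: 1 + 4 + 2 + 3 + 0 = 10
  Grace: 4 + 0 + 4 + 0 + 2 = 10
Frank has the highest total.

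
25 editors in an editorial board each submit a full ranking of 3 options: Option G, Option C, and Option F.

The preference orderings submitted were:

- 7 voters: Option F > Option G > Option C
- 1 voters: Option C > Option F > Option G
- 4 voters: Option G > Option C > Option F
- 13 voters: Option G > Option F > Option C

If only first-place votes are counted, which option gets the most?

Option G

First-place vote totals:
  Option G: 17
  Option C: 1
  Option F: 7
Option G has the most first-place votes.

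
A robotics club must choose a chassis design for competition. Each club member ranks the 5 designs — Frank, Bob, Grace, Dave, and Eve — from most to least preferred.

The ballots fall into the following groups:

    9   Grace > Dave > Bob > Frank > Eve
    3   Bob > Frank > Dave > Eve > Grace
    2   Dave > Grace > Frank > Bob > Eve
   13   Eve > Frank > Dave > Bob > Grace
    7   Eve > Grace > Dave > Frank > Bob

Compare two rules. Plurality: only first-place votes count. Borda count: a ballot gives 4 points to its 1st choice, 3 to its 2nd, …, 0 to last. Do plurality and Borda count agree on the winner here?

Yes

Plurality first-place counts: Frank 0, Bob 3, Grace 9, Dave 2, Eve 20 → Eve.
Borda totals: Frank 68, Bob 45, Grace 63, Dave 81, Eve 83 → Eve.
The two rules agree on Eve.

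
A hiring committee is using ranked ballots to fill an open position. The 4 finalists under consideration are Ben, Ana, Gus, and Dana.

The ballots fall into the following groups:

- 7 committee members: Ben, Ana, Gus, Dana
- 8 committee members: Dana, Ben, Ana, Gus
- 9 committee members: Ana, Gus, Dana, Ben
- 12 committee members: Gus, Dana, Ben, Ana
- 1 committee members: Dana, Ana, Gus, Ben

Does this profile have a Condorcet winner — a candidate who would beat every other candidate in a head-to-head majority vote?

No

Head-to-head results (37 voters total):
Ben vs Ana: Ben wins 27–10.
Ben vs Gus: Gus wins 22–15.
Ben vs Dana: Dana wins 30–7.
Ana vs Gus: Ana wins 25–12.
Ana vs Dana: Dana wins 21–16.
Gus vs Dana: Gus wins 28–9.
No candidate beats all others: Ben beats Ana beats Gus beats Ben, a majority cycle.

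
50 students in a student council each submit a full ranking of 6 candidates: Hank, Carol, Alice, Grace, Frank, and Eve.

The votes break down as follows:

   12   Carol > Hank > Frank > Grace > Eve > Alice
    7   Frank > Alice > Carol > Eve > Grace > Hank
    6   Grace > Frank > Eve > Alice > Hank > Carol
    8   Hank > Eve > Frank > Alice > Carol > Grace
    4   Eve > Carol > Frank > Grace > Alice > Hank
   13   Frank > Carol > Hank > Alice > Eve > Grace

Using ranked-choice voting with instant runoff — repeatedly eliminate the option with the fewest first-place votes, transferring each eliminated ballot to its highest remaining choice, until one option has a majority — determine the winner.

Round 1: Frank 20, Carol 12, Hank 8, Grace 6, Eve 4, Alice 0. Alice has the fewest and is eliminated.
Round 2: Frank 20, Carol 12, Hank 8, Grace 6, Eve 4. Eve has the fewest and is eliminated.
Round 3: Frank 20, Carol 16, Hank 8, Grace 6. Grace has the fewest and is eliminated.
Round 4: Frank 26, Carol 16, Hank 8. Frank has a majority.

Frank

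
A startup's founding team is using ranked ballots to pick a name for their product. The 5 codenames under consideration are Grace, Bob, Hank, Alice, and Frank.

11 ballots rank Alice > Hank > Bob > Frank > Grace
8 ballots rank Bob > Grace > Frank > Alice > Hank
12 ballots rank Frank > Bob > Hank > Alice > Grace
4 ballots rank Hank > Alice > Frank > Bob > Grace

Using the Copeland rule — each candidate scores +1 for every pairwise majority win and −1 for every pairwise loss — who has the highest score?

Bob

Pairwise results:
  Grace vs Bob: Bob wins 35–0.
  Grace vs Hank: Hank wins 27–8.
  Grace vs Alice: Alice wins 27–8.
  Grace vs Frank: Frank wins 27–8.
  Bob vs Hank: Bob wins 20–15.
  Bob vs Alice: Bob wins 20–15.
  Bob vs Frank: Bob wins 19–16.
  Hank vs Alice: Alice wins 19–16.
  Hank vs Frank: Frank wins 20–15.
  Alice vs Frank: Frank wins 20–15.
Copeland scores (wins − losses):
  Grace: 0 − 4 = -4
  Bob: 4 − 0 = 4
  Hank: 1 − 3 = -2
  Alice: 2 − 2 = 0
  Frank: 3 − 1 = 2
Bob has the best Copeland score.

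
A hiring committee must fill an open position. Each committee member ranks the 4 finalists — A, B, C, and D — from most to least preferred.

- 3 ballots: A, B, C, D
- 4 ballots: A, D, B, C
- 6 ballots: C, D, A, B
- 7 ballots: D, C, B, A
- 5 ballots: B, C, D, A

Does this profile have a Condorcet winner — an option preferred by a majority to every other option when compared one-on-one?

Head-to-head results (25 voters total):
A vs B: A wins 13–12.
A vs C: C wins 18–7.
A vs D: D wins 18–7.
B vs C: C wins 13–12.
B vs D: D wins 17–8.
C vs D: C wins 14–11.
C beats each rival — A (18–7), B (13–12), D (14–11) — so C is the Condorcet winner.

Yes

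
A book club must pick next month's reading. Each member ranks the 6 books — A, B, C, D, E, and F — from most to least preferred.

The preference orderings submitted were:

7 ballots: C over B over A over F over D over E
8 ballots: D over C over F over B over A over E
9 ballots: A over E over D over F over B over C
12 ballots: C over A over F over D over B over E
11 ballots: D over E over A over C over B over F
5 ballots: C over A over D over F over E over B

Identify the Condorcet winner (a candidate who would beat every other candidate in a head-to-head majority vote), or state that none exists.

Head-to-head results (52 voters total):
A vs B: A wins 37–15.
A vs C: C wins 32–20.
A vs D: A wins 33–19.
A vs E: A wins 41–11.
A vs F: A wins 44–8.
B vs C: C wins 43–9.
B vs D: D wins 45–7.
B vs E: B wins 27–25.
B vs F: F wins 34–18.
C vs D: D wins 28–24.
C vs E: C wins 32–20.
C vs F: C wins 43–9.
D vs E: D wins 43–9.
D vs F: D wins 33–19.
E vs F: F wins 32–20.
No candidate beats all others: A beats D beats C beats A, a majority cycle.

No Condorcet winner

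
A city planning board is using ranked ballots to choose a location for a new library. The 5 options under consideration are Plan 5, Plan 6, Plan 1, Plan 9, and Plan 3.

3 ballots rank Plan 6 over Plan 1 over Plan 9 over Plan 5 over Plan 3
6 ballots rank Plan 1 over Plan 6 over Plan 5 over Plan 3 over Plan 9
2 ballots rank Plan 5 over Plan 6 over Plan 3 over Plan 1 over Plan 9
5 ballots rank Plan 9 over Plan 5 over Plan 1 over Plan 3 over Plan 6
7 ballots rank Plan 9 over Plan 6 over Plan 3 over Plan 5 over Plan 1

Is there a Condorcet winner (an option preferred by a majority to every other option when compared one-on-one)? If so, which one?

Plan 9

Head-to-head results (23 voters total):
Plan 5 vs Plan 6: Plan 6 wins 16–7.
Plan 5 vs Plan 1: Plan 5 wins 14–9.
Plan 5 vs Plan 9: Plan 9 wins 15–8.
Plan 5 vs Plan 3: Plan 5 wins 16–7.
Plan 6 vs Plan 1: Plan 6 wins 12–11.
Plan 6 vs Plan 9: Plan 9 wins 12–11.
Plan 6 vs Plan 3: Plan 6 wins 18–5.
Plan 1 vs Plan 9: Plan 9 wins 12–11.
Plan 1 vs Plan 3: Plan 1 wins 14–9.
Plan 9 vs Plan 3: Plan 9 wins 15–8.
Plan 9 beats each rival — Plan 5 (15–8), Plan 6 (12–11), Plan 1 (12–11), Plan 3 (15–8) — so Plan 9 is the Condorcet winner.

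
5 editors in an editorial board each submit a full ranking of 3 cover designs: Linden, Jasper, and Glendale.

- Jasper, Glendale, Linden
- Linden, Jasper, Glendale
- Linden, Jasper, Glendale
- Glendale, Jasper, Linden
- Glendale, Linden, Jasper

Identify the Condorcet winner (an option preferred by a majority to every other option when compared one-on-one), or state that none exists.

Head-to-head results (5 voters total):
Linden vs Jasper: Linden wins 3–2.
Linden vs Glendale: Glendale wins 3–2.
Jasper vs Glendale: Jasper wins 3–2.
No candidate beats all others: Linden beats Jasper beats Glendale beats Linden, a majority cycle.

There is no Condorcet winner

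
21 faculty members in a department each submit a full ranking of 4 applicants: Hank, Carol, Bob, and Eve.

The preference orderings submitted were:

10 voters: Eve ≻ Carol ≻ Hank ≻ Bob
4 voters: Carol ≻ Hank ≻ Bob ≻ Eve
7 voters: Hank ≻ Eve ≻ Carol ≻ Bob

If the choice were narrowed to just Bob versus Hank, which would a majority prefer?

Hank

Ballots ranking Bob above Hank: 0.
Ballots ranking Hank above Bob: 10+4+7 = 21.
Hank wins the head-to-head, 21–0.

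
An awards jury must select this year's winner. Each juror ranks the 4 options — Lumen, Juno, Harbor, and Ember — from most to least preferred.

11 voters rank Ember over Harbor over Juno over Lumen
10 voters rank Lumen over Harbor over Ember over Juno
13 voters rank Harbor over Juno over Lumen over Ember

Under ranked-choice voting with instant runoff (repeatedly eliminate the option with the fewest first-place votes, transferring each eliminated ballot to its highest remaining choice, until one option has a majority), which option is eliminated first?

Juno

Round 1: Harbor 13, Ember 11, Lumen 10, Juno 0. Juno has the fewest and is eliminated.
Round 2: Harbor 13, Ember 11, Lumen 10. Lumen has the fewest and is eliminated.
Round 3: Harbor 23, Ember 11. Harbor has a majority.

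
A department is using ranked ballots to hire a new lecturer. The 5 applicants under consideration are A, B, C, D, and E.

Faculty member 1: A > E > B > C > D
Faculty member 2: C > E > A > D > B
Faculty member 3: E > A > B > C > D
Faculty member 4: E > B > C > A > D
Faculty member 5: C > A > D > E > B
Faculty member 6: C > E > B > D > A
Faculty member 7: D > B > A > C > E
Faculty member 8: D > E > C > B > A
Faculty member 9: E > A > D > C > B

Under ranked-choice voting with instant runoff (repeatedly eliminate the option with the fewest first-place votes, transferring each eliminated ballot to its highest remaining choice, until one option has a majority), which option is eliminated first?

Round 1: C 3, E 3, D 2, A 1, B 0. B has the fewest and is eliminated.
Round 2: C 3, E 3, D 2, A 1. A has the fewest and is eliminated.
Round 3: E 4, C 3, D 2. D has the fewest and is eliminated.
Round 4: E 5, C 4. E has a majority.

B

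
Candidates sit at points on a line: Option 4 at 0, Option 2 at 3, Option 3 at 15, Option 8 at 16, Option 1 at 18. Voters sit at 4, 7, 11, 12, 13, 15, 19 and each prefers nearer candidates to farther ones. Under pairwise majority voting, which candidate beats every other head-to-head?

With single-peaked preferences on a line, the Condorcet winner is the candidate closest to the median voter.
The median voter (position 12) is closest to Option 3 at 15.
Check: Option 3 vs Option 2 — voters closer to Option 3: 5 of 7.

Option 3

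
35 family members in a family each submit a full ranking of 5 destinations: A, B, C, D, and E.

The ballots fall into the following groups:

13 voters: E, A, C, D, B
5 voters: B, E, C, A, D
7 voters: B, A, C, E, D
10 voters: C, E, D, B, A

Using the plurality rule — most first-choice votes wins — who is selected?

First-place vote totals:
  A: 0
  B: 12
  C: 10
  D: 0
  E: 13
E has the most first-place votes.

E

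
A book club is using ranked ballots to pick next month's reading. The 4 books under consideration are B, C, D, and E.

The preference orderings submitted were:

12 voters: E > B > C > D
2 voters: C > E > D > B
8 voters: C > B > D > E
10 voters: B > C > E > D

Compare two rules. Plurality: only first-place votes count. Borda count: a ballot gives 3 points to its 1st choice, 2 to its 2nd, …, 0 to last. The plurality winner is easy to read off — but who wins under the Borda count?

B

Plurality first-place counts: B 10, C 10, D 0, E 12 → E.
Borda totals: B 70, C 62, D 10, E 50 → B.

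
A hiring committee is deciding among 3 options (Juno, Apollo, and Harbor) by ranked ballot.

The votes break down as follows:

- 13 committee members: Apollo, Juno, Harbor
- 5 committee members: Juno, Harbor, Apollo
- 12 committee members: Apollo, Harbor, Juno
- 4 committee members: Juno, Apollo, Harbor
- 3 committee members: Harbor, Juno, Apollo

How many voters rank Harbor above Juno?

15

Ballots ranking Harbor above Juno: 12+3 = 15.
Ballots ranking Juno above Harbor: 13+5+4 = 22.
So 15 of 37 voters prefer Harbor to Juno.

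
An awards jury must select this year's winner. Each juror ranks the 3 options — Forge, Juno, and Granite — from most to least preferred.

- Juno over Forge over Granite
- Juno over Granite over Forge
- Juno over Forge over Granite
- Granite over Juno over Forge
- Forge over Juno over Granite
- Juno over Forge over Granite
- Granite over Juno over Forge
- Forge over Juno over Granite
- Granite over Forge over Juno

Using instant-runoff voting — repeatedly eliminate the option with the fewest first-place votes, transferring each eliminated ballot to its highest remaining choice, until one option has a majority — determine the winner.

Juno

Round 1: Juno 4, Granite 3, Forge 2. Forge has the fewest and is eliminated.
Round 2: Juno 6, Granite 3. Juno has a majority.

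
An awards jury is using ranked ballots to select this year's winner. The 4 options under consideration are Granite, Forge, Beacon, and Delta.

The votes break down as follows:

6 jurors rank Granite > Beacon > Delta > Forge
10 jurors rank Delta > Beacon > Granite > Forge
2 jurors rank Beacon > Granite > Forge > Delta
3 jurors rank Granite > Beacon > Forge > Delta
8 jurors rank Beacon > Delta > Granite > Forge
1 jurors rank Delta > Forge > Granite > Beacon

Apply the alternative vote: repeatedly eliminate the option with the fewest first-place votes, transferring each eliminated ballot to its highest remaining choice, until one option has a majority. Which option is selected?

Round 1: Delta 11, Beacon 10, Granite 9, Forge 0. Forge has the fewest and is eliminated.
Round 2: Delta 11, Beacon 10, Granite 9. Granite has the fewest and is eliminated.
Round 3: Beacon 19, Delta 11. Beacon has a majority.

Beacon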